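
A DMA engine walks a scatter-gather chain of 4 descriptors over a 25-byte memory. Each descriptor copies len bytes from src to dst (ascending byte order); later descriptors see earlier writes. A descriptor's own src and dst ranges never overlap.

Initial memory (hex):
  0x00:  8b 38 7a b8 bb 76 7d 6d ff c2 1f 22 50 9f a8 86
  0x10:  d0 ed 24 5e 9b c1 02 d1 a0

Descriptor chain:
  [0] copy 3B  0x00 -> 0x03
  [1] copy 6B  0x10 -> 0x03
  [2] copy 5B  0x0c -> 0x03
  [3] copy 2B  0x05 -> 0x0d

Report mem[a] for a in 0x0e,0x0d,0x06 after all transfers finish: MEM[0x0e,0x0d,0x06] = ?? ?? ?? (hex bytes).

MEM[0x0e,0x0d,0x06] = 86 a8 86

[0] 0x00->0x03 len=3 : 8b 38 7a
[1] 0x10->0x03 len=6 : d0 ed 24 5e 9b c1
[2] 0x0c->0x03 len=5 : 50 9f a8 86 d0
[3] 0x05->0x0d len=2 : a8 86
query mem[0x0e]=0x86, mem[0x0d]=0xa8, mem[0x06]=0x86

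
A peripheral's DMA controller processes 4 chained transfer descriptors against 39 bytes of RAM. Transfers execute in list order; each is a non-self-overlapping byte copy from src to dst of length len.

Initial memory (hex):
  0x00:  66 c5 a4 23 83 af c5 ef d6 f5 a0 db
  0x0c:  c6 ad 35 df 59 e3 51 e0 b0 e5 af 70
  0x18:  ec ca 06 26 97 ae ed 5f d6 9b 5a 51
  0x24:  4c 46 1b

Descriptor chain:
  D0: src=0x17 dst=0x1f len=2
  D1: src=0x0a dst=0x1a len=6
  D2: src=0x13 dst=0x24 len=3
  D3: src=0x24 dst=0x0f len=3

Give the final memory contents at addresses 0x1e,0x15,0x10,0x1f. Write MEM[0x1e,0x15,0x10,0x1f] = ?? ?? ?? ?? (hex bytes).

MEM[0x1e,0x15,0x10,0x1f] = 35 e5 b0 df

[0] 0x17->0x1f len=2 : 70 ec
[1] 0x0a->0x1a len=6 : a0 db c6 ad 35 df
[2] 0x13->0x24 len=3 : e0 b0 e5
[3] 0x24->0x0f len=3 : e0 b0 e5
query mem[0x1e]=0x35, mem[0x15]=0xe5, mem[0x10]=0xb0, mem[0x1f]=0xdf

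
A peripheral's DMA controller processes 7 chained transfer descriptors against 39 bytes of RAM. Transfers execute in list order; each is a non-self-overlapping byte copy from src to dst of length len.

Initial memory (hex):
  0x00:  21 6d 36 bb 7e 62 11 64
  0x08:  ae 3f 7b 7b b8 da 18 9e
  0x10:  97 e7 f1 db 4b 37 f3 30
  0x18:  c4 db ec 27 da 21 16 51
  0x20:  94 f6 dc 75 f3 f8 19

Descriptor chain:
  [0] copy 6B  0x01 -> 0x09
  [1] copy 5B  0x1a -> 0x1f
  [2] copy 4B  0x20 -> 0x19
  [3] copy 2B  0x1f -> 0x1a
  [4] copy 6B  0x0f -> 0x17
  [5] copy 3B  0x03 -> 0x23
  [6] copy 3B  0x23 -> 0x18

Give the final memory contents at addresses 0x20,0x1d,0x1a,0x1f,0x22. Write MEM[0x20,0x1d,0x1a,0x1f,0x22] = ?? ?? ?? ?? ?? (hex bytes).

#0 dst[0x09+6] := {0x6d,0x36,0xbb,0x7e,0x62,0x11}
#1 dst[0x1f+5] := {0xec,0x27,0xda,0x21,0x16}
#2 dst[0x19+4] := {0x27,0xda,0x21,0x16}
#3 dst[0x1a+2] := {0xec,0x27}
#4 dst[0x17+6] := {0x9e,0x97,0xe7,0xf1,0xdb,0x4b}
#5 dst[0x23+3] := {0xbb,0x7e,0x62}
#6 dst[0x18+3] := {0xbb,0x7e,0x62}
query mem[0x20]=0x27, mem[0x1d]=0x21, mem[0x1a]=0x62, mem[0x1f]=0xec, mem[0x22]=0x21

MEM[0x20,0x1d,0x1a,0x1f,0x22] = 27 21 62 ec 21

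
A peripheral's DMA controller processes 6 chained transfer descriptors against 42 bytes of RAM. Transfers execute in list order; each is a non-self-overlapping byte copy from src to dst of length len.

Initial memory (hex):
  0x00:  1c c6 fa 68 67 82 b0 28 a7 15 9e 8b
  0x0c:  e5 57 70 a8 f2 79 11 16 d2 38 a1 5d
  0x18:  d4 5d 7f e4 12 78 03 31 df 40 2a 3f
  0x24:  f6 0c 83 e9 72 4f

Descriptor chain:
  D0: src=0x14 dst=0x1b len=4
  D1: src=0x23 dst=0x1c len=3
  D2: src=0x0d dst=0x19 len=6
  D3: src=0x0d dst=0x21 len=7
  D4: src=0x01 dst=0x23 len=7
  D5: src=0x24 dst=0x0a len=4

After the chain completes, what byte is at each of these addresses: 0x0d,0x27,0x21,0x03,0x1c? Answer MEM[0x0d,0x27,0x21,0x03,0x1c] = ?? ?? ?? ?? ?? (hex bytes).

  after D0: wrote 4B at 0x1b = d238a15d
  after D1: wrote 3B at 0x1c = 3ff60c
  after D2: wrote 6B at 0x19 = 5770a8f27911
  after D3: wrote 7B at 0x21 = 5770a8f2791116
  after D4: wrote 7B at 0x23 = c6fa686782b028
  after D5: wrote 4B at 0x0a = fa686782
query mem[0x0d]=0x82, mem[0x27]=0x82, mem[0x21]=0x57, mem[0x03]=0x68, mem[0x1c]=0xf2

MEM[0x0d,0x27,0x21,0x03,0x1c] = 82 82 57 68 f2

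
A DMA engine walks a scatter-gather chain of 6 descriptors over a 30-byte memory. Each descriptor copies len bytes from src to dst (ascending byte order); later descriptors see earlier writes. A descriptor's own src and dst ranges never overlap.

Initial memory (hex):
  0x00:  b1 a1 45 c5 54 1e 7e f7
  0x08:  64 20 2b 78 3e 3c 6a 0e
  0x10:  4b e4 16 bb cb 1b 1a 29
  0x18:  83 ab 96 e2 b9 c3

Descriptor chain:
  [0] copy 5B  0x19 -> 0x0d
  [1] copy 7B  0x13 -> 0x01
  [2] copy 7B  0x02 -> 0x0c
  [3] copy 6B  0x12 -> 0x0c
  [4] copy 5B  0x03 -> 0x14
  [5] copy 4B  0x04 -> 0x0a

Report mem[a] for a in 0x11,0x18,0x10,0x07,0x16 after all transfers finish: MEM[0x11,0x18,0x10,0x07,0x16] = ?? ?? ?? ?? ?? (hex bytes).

  after D0: wrote 5B at 0x0d = ab96e2b9c3
  after D1: wrote 7B at 0x01 = bbcb1b1a2983ab
  after D2: wrote 7B at 0x0c = cb1b1a2983ab64
  after D3: wrote 6B at 0x0c = 64bbcb1b1a29
  after D4: wrote 5B at 0x14 = 1b1a2983ab
  after D5: wrote 4B at 0x0a = 1a2983ab
query mem[0x11]=0x29, mem[0x18]=0xab, mem[0x10]=0x1a, mem[0x07]=0xab, mem[0x16]=0x29

MEM[0x11,0x18,0x10,0x07,0x16] = 29 ab 1a ab 29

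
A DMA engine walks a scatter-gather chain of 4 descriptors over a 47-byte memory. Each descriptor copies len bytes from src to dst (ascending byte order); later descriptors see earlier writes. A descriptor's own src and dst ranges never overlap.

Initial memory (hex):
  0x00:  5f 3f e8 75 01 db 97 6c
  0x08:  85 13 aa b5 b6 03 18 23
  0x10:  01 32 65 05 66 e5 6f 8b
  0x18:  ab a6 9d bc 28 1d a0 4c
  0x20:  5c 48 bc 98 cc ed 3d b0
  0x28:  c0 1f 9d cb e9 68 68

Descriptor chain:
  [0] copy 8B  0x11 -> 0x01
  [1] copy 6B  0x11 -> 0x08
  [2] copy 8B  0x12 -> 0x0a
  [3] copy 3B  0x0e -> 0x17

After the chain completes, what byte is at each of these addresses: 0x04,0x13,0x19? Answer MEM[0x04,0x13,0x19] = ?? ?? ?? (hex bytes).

D0: mem[0x01..0x08] <- [32 65 05 66 e5 6f 8b ab]
D1: mem[0x08..0x0d] <- [32 65 05 66 e5 6f]
D2: mem[0x0a..0x11] <- [65 05 66 e5 6f 8b ab a6]
D3: mem[0x17..0x19] <- [6f 8b ab]
query mem[0x04]=0x66, mem[0x13]=0x05, mem[0x19]=0xab

MEM[0x04,0x13,0x19] = 66 05 ab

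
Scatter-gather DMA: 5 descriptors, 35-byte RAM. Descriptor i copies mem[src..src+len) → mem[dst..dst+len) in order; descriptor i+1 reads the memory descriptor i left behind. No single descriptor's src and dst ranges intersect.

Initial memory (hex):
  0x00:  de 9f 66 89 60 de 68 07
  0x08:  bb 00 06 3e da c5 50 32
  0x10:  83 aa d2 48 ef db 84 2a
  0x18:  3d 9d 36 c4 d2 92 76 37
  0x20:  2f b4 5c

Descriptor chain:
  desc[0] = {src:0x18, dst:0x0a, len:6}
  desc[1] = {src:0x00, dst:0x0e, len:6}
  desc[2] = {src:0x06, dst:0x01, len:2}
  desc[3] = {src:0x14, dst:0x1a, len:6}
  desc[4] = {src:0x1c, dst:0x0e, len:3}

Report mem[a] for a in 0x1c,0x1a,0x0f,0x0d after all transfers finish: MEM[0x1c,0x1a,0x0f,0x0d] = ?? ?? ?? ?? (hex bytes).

MEM[0x1c,0x1a,0x0f,0x0d] = 84 ef 2a c4

[0] 0x18->0x0a len=6 : 3d 9d 36 c4 d2 92
[1] 0x00->0x0e len=6 : de 9f 66 89 60 de
[2] 0x06->0x01 len=2 : 68 07
[3] 0x14->0x1a len=6 : ef db 84 2a 3d 9d
[4] 0x1c->0x0e len=3 : 84 2a 3d
query mem[0x1c]=0x84, mem[0x1a]=0xef, mem[0x0f]=0x2a, mem[0x0d]=0xc4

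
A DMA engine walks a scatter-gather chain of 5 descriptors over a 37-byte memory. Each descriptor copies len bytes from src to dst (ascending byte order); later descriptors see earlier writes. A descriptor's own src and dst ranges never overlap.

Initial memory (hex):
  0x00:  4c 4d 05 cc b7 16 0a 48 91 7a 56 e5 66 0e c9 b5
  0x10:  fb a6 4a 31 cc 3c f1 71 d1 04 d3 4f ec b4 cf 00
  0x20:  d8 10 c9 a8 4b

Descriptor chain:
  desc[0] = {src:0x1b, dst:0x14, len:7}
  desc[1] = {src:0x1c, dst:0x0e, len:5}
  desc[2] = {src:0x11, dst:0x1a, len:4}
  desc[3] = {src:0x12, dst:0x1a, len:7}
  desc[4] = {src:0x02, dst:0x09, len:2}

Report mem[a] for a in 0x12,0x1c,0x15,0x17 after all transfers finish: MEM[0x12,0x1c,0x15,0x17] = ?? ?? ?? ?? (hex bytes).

  after D0: wrote 7B at 0x14 = 4fecb4cf00d810
  after D1: wrote 5B at 0x0e = ecb4cf00d8
  after D2: wrote 4B at 0x1a = 00d8314f
  after D3: wrote 7B at 0x1a = d8314fecb4cf00
  after D4: wrote 2B at 0x09 = 05cc
query mem[0x12]=0xd8, mem[0x1c]=0x4f, mem[0x15]=0xec, mem[0x17]=0xcf

MEM[0x12,0x1c,0x15,0x17] = d8 4f ec cf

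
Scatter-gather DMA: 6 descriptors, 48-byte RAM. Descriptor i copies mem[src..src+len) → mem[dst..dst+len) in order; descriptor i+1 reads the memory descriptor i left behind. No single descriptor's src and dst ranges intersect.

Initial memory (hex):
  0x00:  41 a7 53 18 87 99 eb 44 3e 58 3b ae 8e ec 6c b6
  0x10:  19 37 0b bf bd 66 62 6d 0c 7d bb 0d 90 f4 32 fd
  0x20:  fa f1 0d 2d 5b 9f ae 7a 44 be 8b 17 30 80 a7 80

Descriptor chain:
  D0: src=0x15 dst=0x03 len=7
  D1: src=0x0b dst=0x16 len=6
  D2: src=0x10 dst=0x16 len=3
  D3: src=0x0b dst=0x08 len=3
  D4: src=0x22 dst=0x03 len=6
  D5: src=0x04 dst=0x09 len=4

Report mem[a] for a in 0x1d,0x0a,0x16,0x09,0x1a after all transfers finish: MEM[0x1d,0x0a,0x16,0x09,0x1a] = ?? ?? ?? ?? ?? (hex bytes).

D0: mem[0x03..0x09] <- [66 62 6d 0c 7d bb 0d]
D1: mem[0x16..0x1b] <- [ae 8e ec 6c b6 19]
D2: mem[0x16..0x18] <- [19 37 0b]
D3: mem[0x08..0x0a] <- [ae 8e ec]
D4: mem[0x03..0x08] <- [0d 2d 5b 9f ae 7a]
D5: mem[0x09..0x0c] <- [2d 5b 9f ae]
query mem[0x1d]=0xf4, mem[0x0a]=0x5b, mem[0x16]=0x19, mem[0x09]=0x2d, mem[0x1a]=0xb6

MEM[0x1d,0x0a,0x16,0x09,0x1a] = f4 5b 19 2d b6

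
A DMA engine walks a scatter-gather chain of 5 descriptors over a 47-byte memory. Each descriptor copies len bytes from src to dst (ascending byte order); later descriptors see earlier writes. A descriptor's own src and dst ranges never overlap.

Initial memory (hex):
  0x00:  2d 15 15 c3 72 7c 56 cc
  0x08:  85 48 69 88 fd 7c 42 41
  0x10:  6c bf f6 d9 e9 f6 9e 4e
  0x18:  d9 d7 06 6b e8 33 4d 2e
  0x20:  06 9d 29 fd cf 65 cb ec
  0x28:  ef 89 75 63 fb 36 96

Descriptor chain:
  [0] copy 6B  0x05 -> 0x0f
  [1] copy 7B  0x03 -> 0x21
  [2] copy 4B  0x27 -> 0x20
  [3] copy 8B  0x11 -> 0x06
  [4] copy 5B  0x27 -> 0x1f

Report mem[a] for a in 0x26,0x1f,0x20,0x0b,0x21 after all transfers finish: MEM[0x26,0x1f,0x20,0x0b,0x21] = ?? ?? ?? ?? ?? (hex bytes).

MEM[0x26,0x1f,0x20,0x0b,0x21] = 85 48 ef 9e 89

D0: mem[0x0f..0x14] <- [7c 56 cc 85 48 69]
D1: mem[0x21..0x27] <- [c3 72 7c 56 cc 85 48]
D2: mem[0x20..0x23] <- [48 ef 89 75]
D3: mem[0x06..0x0d] <- [cc 85 48 69 f6 9e 4e d9]
D4: mem[0x1f..0x23] <- [48 ef 89 75 63]
query mem[0x26]=0x85, mem[0x1f]=0x48, mem[0x20]=0xef, mem[0x0b]=0x9e, mem[0x21]=0x89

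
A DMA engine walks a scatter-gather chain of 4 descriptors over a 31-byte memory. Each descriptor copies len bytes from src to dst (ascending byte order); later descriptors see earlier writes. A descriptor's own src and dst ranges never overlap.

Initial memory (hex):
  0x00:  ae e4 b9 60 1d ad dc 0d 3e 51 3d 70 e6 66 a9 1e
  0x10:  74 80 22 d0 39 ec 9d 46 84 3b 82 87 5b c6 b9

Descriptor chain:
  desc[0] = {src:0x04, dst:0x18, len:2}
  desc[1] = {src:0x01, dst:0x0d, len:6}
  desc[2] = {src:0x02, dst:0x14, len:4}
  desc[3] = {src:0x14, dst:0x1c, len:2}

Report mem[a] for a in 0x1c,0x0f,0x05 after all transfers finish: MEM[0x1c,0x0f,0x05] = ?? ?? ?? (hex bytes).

  after D0: wrote 2B at 0x18 = 1dad
  after D1: wrote 6B at 0x0d = e4b9601daddc
  after D2: wrote 4B at 0x14 = b9601dad
  after D3: wrote 2B at 0x1c = b960
query mem[0x1c]=0xb9, mem[0x0f]=0x60, mem[0x05]=0xad

MEM[0x1c,0x0f,0x05] = b9 60 ad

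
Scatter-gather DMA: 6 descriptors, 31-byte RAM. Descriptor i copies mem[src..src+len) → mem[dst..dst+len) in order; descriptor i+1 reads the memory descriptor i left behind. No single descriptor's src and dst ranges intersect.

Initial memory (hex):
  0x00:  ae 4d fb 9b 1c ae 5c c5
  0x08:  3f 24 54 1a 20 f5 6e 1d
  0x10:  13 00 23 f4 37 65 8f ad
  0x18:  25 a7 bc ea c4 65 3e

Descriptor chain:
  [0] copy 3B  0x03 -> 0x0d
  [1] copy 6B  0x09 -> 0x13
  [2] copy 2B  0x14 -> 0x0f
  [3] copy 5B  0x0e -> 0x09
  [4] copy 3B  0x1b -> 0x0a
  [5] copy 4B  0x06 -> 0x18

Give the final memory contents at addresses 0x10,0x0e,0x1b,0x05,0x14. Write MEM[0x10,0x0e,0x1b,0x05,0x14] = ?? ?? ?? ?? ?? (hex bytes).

#0 dst[0x0d+3] := {0x9b,0x1c,0xae}
#1 dst[0x13+6] := {0x24,0x54,0x1a,0x20,0x9b,0x1c}
#2 dst[0x0f+2] := {0x54,0x1a}
#3 dst[0x09+5] := {0x1c,0x54,0x1a,0x00,0x23}
#4 dst[0x0a+3] := {0xea,0xc4,0x65}
#5 dst[0x18+4] := {0x5c,0xc5,0x3f,0x1c}
query mem[0x10]=0x1a, mem[0x0e]=0x1c, mem[0x1b]=0x1c, mem[0x05]=0xae, mem[0x14]=0x54

MEM[0x10,0x0e,0x1b,0x05,0x14] = 1a 1c 1c ae 54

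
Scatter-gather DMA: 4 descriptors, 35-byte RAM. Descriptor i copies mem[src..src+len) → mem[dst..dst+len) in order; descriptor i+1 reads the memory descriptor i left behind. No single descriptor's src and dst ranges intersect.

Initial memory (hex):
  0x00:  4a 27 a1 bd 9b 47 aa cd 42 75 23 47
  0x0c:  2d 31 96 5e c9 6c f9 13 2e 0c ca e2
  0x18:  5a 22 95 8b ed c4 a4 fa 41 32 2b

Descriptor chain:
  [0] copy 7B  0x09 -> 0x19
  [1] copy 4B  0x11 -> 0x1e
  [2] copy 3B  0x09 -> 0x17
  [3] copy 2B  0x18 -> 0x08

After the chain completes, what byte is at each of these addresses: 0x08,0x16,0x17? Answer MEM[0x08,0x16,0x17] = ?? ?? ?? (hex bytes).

MEM[0x08,0x16,0x17] = 23 ca 75

[0] 0x09->0x19 len=7 : 75 23 47 2d 31 96 5e
[1] 0x11->0x1e len=4 : 6c f9 13 2e
[2] 0x09->0x17 len=3 : 75 23 47
[3] 0x18->0x08 len=2 : 23 47
query mem[0x08]=0x23, mem[0x16]=0xca, mem[0x17]=0x75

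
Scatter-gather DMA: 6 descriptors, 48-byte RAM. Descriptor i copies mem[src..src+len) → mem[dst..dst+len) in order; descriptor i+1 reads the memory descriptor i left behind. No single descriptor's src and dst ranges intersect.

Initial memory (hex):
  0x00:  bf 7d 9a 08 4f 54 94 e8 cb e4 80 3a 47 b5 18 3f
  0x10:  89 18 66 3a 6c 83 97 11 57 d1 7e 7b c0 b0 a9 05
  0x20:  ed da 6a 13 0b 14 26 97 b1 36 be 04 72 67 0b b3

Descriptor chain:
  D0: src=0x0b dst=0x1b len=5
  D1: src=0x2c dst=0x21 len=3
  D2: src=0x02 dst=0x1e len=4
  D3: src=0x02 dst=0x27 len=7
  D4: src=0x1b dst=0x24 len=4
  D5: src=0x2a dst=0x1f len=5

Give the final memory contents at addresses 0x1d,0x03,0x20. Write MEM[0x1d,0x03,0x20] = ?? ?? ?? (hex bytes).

#0 dst[0x1b+5] := {0x3a,0x47,0xb5,0x18,0x3f}
#1 dst[0x21+3] := {0x72,0x67,0x0b}
#2 dst[0x1e+4] := {0x9a,0x08,0x4f,0x54}
#3 dst[0x27+7] := {0x9a,0x08,0x4f,0x54,0x94,0xe8,0xcb}
#4 dst[0x24+4] := {0x3a,0x47,0xb5,0x9a}
#5 dst[0x1f+5] := {0x54,0x94,0xe8,0xcb,0x0b}
query mem[0x1d]=0xb5, mem[0x03]=0x08, mem[0x20]=0x94

MEM[0x1d,0x03,0x20] = b5 08 94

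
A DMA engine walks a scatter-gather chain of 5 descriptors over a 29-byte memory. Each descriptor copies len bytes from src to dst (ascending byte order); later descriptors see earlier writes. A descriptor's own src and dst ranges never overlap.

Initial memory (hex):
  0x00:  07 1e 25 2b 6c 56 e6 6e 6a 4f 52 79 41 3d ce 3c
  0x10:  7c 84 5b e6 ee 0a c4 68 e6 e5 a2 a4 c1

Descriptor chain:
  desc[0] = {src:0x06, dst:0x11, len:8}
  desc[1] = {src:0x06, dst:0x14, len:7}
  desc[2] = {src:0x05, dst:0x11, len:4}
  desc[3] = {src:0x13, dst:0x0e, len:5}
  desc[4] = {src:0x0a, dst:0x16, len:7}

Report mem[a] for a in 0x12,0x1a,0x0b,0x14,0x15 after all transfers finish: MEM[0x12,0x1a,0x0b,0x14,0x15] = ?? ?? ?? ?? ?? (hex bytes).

MEM[0x12,0x1a,0x0b,0x14,0x15] = 4f 6e 79 6a 6e

D0: mem[0x11..0x18] <- [e6 6e 6a 4f 52 79 41 3d]
D1: mem[0x14..0x1a] <- [e6 6e 6a 4f 52 79 41]
D2: mem[0x11..0x14] <- [56 e6 6e 6a]
D3: mem[0x0e..0x12] <- [6e 6a 6e 6a 4f]
D4: mem[0x16..0x1c] <- [52 79 41 3d 6e 6a 6e]
query mem[0x12]=0x4f, mem[0x1a]=0x6e, mem[0x0b]=0x79, mem[0x14]=0x6a, mem[0x15]=0x6e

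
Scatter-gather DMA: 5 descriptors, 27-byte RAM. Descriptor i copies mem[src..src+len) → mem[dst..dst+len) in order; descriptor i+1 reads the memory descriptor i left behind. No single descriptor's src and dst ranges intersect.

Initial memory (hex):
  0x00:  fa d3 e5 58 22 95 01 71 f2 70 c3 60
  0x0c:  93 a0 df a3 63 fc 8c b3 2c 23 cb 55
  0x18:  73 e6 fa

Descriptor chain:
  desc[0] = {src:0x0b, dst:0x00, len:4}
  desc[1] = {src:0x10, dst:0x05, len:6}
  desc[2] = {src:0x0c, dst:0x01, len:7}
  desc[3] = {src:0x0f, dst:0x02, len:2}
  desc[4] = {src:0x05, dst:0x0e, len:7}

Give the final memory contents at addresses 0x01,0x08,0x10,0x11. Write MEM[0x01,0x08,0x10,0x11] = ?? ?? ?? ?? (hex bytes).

MEM[0x01,0x08,0x10,0x11] = 93 b3 8c b3

  after D0: wrote 4B at 0x00 = 6093a0df
  after D1: wrote 6B at 0x05 = 63fc8cb32c23
  after D2: wrote 7B at 0x01 = 93a0dfa363fc8c
  after D3: wrote 2B at 0x02 = a363
  after D4: wrote 7B at 0x0e = 63fc8cb32c2360
query mem[0x01]=0x93, mem[0x08]=0xb3, mem[0x10]=0x8c, mem[0x11]=0xb3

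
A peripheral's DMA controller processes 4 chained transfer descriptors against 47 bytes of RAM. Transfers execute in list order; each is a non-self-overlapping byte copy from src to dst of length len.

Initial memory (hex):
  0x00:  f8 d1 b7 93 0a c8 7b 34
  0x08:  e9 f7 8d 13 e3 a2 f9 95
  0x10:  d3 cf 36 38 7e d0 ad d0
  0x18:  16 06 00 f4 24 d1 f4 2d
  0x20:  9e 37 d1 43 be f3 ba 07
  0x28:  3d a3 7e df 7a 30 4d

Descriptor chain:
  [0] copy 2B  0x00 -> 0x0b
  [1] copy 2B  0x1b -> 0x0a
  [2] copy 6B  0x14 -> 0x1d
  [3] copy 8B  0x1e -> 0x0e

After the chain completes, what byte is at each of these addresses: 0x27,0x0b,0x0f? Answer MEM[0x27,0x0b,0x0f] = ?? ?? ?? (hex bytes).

MEM[0x27,0x0b,0x0f] = 07 24 ad

D0: mem[0x0b..0x0c] <- [f8 d1]
D1: mem[0x0a..0x0b] <- [f4 24]
D2: mem[0x1d..0x22] <- [7e d0 ad d0 16 06]
D3: mem[0x0e..0x15] <- [d0 ad d0 16 06 43 be f3]
query mem[0x27]=0x07, mem[0x0b]=0x24, mem[0x0f]=0xad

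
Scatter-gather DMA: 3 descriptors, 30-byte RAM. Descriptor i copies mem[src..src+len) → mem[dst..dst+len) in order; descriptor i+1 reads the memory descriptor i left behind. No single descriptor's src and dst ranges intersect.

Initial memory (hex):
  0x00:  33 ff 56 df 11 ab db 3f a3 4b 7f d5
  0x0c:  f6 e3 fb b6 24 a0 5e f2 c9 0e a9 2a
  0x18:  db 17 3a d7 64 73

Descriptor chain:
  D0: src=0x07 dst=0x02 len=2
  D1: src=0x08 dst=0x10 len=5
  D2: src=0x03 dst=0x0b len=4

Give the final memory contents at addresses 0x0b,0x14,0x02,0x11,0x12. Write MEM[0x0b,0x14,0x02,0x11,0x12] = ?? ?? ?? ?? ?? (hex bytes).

[0] 0x07->0x02 len=2 : 3f a3
[1] 0x08->0x10 len=5 : a3 4b 7f d5 f6
[2] 0x03->0x0b len=4 : a3 11 ab db
query mem[0x0b]=0xa3, mem[0x14]=0xf6, mem[0x02]=0x3f, mem[0x11]=0x4b, mem[0x12]=0x7f

MEM[0x0b,0x14,0x02,0x11,0x12] = a3 f6 3f 4b 7f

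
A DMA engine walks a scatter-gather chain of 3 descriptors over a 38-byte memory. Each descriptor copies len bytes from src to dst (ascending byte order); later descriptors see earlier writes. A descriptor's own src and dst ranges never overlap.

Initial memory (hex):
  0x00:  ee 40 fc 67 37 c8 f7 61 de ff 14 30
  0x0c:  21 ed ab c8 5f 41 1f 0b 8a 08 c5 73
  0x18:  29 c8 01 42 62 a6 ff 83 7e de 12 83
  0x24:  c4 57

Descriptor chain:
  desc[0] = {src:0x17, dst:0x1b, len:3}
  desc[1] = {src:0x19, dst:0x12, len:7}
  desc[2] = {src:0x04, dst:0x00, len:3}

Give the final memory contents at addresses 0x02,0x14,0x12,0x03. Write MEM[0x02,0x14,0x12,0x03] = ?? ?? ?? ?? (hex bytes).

MEM[0x02,0x14,0x12,0x03] = f7 73 c8 67

[0] 0x17->0x1b len=3 : 73 29 c8
[1] 0x19->0x12 len=7 : c8 01 73 29 c8 ff 83
[2] 0x04->0x00 len=3 : 37 c8 f7
query mem[0x02]=0xf7, mem[0x14]=0x73, mem[0x12]=0xc8, mem[0x03]=0x67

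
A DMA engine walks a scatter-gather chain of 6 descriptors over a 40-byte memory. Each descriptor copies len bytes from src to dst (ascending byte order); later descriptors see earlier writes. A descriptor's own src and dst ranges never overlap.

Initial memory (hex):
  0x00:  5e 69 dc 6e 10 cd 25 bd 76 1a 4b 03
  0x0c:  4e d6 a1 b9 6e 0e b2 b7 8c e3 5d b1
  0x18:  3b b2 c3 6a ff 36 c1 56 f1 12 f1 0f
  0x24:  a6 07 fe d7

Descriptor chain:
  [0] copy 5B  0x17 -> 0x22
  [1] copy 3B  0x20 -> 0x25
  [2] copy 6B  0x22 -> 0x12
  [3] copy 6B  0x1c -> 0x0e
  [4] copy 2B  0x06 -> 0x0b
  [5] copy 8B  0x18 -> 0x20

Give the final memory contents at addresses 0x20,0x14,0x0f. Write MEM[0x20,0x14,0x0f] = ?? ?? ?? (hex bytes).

MEM[0x20,0x14,0x0f] = 3b b2 36

[0] 0x17->0x22 len=5 : b1 3b b2 c3 6a
[1] 0x20->0x25 len=3 : f1 12 b1
[2] 0x22->0x12 len=6 : b1 3b b2 f1 12 b1
[3] 0x1c->0x0e len=6 : ff 36 c1 56 f1 12
[4] 0x06->0x0b len=2 : 25 bd
[5] 0x18->0x20 len=8 : 3b b2 c3 6a ff 36 c1 56
query mem[0x20]=0x3b, mem[0x14]=0xb2, mem[0x0f]=0x36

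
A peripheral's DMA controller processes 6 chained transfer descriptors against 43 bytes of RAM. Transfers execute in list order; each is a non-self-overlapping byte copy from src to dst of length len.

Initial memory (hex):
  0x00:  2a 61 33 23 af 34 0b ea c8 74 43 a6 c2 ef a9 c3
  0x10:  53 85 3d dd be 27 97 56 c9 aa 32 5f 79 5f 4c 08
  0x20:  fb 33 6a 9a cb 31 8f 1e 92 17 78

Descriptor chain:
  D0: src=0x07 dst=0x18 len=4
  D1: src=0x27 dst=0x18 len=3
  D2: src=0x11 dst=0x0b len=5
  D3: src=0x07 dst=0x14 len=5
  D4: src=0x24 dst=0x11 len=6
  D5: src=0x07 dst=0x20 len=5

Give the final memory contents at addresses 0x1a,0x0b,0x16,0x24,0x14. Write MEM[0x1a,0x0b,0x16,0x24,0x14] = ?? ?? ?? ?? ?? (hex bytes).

[0] 0x07->0x18 len=4 : ea c8 74 43
[1] 0x27->0x18 len=3 : 1e 92 17
[2] 0x11->0x0b len=5 : 85 3d dd be 27
[3] 0x07->0x14 len=5 : ea c8 74 43 85
[4] 0x24->0x11 len=6 : cb 31 8f 1e 92 17
[5] 0x07->0x20 len=5 : ea c8 74 43 85
query mem[0x1a]=0x17, mem[0x0b]=0x85, mem[0x16]=0x17, mem[0x24]=0x85, mem[0x14]=0x1e

MEM[0x1a,0x0b,0x16,0x24,0x14] = 17 85 17 85 1e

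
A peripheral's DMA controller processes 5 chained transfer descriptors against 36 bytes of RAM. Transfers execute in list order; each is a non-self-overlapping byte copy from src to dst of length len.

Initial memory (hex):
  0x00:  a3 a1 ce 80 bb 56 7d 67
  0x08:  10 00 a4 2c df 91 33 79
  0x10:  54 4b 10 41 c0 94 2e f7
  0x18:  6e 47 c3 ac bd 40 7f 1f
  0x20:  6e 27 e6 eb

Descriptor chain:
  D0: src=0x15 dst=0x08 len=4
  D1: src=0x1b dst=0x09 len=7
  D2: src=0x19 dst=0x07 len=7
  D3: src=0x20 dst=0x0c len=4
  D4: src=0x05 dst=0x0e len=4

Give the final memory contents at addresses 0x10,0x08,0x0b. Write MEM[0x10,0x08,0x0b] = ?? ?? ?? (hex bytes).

#0 dst[0x08+4] := {0x94,0x2e,0xf7,0x6e}
#1 dst[0x09+7] := {0xac,0xbd,0x40,0x7f,0x1f,0x6e,0x27}
#2 dst[0x07+7] := {0x47,0xc3,0xac,0xbd,0x40,0x7f,0x1f}
#3 dst[0x0c+4] := {0x6e,0x27,0xe6,0xeb}
#4 dst[0x0e+4] := {0x56,0x7d,0x47,0xc3}
query mem[0x10]=0x47, mem[0x08]=0xc3, mem[0x0b]=0x40

MEM[0x10,0x08,0x0b] = 47 c3 40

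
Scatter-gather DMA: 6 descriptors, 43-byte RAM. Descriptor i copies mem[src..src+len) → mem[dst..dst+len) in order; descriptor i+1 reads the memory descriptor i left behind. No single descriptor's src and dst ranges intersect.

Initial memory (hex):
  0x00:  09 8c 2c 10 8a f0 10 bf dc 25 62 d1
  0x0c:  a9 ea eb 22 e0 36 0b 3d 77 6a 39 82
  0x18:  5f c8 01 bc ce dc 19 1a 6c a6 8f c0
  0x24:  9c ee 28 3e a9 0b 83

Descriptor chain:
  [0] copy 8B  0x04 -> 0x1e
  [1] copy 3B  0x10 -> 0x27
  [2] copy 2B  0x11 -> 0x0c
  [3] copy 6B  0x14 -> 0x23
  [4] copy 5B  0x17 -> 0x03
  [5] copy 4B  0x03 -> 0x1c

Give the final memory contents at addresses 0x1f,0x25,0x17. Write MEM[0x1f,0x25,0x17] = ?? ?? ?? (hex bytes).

  after D0: wrote 8B at 0x1e = 8af010bfdc2562d1
  after D1: wrote 3B at 0x27 = e0360b
  after D2: wrote 2B at 0x0c = 360b
  after D3: wrote 6B at 0x23 = 776a39825fc8
  after D4: wrote 5B at 0x03 = 825fc801bc
  after D5: wrote 4B at 0x1c = 825fc801
query mem[0x1f]=0x01, mem[0x25]=0x39, mem[0x17]=0x82

MEM[0x1f,0x25,0x17] = 01 39 82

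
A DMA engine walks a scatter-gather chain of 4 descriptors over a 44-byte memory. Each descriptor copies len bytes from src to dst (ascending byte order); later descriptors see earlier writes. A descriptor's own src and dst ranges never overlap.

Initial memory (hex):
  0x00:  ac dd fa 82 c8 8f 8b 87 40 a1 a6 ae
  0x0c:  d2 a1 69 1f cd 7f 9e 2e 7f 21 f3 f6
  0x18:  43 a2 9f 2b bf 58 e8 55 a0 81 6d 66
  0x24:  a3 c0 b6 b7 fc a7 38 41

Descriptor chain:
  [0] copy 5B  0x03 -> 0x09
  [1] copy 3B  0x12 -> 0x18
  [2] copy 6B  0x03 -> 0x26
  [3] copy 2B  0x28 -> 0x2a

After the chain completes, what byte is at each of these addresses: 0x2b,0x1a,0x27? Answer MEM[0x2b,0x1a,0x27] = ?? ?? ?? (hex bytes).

MEM[0x2b,0x1a,0x27] = 8b 7f c8

  after D0: wrote 5B at 0x09 = 82c88f8b87
  after D1: wrote 3B at 0x18 = 9e2e7f
  after D2: wrote 6B at 0x26 = 82c88f8b8740
  after D3: wrote 2B at 0x2a = 8f8b
query mem[0x2b]=0x8b, mem[0x1a]=0x7f, mem[0x27]=0xc8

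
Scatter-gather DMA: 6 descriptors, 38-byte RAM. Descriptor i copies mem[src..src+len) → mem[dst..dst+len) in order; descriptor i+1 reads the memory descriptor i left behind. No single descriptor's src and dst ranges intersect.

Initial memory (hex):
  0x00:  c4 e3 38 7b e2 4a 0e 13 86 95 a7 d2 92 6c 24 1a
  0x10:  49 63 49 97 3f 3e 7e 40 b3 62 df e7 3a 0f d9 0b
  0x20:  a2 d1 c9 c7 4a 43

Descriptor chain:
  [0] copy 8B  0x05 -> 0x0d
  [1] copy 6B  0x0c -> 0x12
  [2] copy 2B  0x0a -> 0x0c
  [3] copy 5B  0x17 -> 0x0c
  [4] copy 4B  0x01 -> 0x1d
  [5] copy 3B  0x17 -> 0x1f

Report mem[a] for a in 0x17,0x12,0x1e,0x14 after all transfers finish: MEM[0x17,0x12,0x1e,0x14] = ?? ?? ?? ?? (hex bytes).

MEM[0x17,0x12,0x1e,0x14] = 95 92 38 0e

[0] 0x05->0x0d len=8 : 4a 0e 13 86 95 a7 d2 92
[1] 0x0c->0x12 len=6 : 92 4a 0e 13 86 95
[2] 0x0a->0x0c len=2 : a7 d2
[3] 0x17->0x0c len=5 : 95 b3 62 df e7
[4] 0x01->0x1d len=4 : e3 38 7b e2
[5] 0x17->0x1f len=3 : 95 b3 62
query mem[0x17]=0x95, mem[0x12]=0x92, mem[0x1e]=0x38, mem[0x14]=0x0e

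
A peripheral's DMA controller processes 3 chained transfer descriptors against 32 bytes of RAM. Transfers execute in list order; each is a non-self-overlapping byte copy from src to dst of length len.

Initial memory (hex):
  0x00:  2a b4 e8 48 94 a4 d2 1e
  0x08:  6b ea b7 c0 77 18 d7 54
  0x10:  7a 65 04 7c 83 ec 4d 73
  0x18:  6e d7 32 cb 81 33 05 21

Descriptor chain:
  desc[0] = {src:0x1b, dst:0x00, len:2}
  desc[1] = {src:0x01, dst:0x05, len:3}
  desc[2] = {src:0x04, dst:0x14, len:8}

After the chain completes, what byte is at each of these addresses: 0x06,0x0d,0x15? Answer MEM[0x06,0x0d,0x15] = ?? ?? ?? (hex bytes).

MEM[0x06,0x0d,0x15] = e8 18 81

[0] 0x1b->0x00 len=2 : cb 81
[1] 0x01->0x05 len=3 : 81 e8 48
[2] 0x04->0x14 len=8 : 94 81 e8 48 6b ea b7 c0
query mem[0x06]=0xe8, mem[0x0d]=0x18, mem[0x15]=0x81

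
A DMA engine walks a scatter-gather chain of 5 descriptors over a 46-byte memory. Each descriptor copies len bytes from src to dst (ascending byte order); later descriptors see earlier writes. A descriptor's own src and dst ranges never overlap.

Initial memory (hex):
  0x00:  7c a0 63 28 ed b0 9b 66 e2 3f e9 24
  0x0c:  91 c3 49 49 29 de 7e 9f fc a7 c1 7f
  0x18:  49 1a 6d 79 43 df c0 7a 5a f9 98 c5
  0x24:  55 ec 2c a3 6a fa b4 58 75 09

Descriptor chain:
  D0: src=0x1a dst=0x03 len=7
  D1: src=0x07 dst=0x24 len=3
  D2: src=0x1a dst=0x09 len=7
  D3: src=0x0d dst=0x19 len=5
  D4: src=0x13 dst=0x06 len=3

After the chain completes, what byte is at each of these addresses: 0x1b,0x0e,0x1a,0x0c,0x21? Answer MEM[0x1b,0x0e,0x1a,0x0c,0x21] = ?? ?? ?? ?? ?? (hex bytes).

  after D0: wrote 7B at 0x03 = 6d7943dfc07a5a
  after D1: wrote 3B at 0x24 = c07a5a
  after D2: wrote 7B at 0x09 = 6d7943dfc07a5a
  after D3: wrote 5B at 0x19 = c07a5a29de
  after D4: wrote 3B at 0x06 = 9ffca7
query mem[0x1b]=0x5a, mem[0x0e]=0x7a, mem[0x1a]=0x7a, mem[0x0c]=0xdf, mem[0x21]=0xf9

MEM[0x1b,0x0e,0x1a,0x0c,0x21] = 5a 7a 7a df f9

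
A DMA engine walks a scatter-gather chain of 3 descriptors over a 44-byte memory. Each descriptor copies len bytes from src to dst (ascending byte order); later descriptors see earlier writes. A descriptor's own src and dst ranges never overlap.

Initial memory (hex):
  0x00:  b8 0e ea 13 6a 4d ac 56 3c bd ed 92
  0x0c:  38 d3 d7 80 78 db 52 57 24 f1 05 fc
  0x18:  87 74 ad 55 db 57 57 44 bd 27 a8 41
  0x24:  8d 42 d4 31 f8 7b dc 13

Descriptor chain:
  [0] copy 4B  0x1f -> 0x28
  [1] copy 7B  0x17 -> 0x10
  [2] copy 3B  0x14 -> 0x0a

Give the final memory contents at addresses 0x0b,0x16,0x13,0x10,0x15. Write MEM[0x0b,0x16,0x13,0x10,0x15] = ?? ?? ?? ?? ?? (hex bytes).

MEM[0x0b,0x16,0x13,0x10,0x15] = db 57 ad fc db

[0] 0x1f->0x28 len=4 : 44 bd 27 a8
[1] 0x17->0x10 len=7 : fc 87 74 ad 55 db 57
[2] 0x14->0x0a len=3 : 55 db 57
query mem[0x0b]=0xdb, mem[0x16]=0x57, mem[0x13]=0xad, mem[0x10]=0xfc, mem[0x15]=0xdb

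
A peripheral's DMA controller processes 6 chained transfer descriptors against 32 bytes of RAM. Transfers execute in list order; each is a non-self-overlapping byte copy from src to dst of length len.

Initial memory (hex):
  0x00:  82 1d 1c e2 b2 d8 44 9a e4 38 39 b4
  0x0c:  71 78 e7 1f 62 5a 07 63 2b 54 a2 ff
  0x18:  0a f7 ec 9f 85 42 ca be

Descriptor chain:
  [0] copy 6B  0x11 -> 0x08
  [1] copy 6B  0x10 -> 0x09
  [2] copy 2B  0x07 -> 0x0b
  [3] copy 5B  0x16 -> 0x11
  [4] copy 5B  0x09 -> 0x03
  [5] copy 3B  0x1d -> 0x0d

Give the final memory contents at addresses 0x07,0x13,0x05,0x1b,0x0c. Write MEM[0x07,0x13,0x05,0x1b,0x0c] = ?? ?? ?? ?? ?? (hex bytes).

MEM[0x07,0x13,0x05,0x1b,0x0c] = 2b 0a 9a 9f 5a

D0: mem[0x08..0x0d] <- [5a 07 63 2b 54 a2]
D1: mem[0x09..0x0e] <- [62 5a 07 63 2b 54]
D2: mem[0x0b..0x0c] <- [9a 5a]
D3: mem[0x11..0x15] <- [a2 ff 0a f7 ec]
D4: mem[0x03..0x07] <- [62 5a 9a 5a 2b]
D5: mem[0x0d..0x0f] <- [42 ca be]
query mem[0x07]=0x2b, mem[0x13]=0x0a, mem[0x05]=0x9a, mem[0x1b]=0x9f, mem[0x0c]=0x5a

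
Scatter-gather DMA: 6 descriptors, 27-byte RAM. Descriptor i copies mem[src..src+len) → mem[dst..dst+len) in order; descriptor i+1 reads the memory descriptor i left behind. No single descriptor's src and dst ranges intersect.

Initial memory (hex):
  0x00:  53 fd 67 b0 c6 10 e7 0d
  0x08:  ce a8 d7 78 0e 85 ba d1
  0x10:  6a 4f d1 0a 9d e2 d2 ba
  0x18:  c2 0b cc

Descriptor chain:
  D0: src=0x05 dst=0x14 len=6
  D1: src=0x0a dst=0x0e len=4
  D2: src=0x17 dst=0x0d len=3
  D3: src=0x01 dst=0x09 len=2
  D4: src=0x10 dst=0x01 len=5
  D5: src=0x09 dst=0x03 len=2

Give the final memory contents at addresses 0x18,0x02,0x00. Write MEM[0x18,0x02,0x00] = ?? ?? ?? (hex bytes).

[0] 0x05->0x14 len=6 : 10 e7 0d ce a8 d7
[1] 0x0a->0x0e len=4 : d7 78 0e 85
[2] 0x17->0x0d len=3 : ce a8 d7
[3] 0x01->0x09 len=2 : fd 67
[4] 0x10->0x01 len=5 : 0e 85 d1 0a 10
[5] 0x09->0x03 len=2 : fd 67
query mem[0x18]=0xa8, mem[0x02]=0x85, mem[0x00]=0x53

MEM[0x18,0x02,0x00] = a8 85 53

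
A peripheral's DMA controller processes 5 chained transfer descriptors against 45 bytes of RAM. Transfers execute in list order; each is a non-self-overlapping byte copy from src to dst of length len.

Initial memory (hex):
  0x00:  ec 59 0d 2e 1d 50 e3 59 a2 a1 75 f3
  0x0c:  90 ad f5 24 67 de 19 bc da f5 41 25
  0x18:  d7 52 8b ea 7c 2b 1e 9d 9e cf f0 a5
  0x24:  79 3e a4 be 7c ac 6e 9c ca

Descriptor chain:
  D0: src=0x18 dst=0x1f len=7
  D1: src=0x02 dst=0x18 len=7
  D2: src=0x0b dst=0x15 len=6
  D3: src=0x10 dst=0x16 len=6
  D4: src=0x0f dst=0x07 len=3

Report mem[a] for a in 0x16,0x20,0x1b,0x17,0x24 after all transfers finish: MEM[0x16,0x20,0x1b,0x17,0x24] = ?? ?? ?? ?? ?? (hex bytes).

MEM[0x16,0x20,0x1b,0x17,0x24] = 67 52 f3 de 2b

[0] 0x18->0x1f len=7 : d7 52 8b ea 7c 2b 1e
[1] 0x02->0x18 len=7 : 0d 2e 1d 50 e3 59 a2
[2] 0x0b->0x15 len=6 : f3 90 ad f5 24 67
[3] 0x10->0x16 len=6 : 67 de 19 bc da f3
[4] 0x0f->0x07 len=3 : 24 67 de
query mem[0x16]=0x67, mem[0x20]=0x52, mem[0x1b]=0xf3, mem[0x17]=0xde, mem[0x24]=0x2b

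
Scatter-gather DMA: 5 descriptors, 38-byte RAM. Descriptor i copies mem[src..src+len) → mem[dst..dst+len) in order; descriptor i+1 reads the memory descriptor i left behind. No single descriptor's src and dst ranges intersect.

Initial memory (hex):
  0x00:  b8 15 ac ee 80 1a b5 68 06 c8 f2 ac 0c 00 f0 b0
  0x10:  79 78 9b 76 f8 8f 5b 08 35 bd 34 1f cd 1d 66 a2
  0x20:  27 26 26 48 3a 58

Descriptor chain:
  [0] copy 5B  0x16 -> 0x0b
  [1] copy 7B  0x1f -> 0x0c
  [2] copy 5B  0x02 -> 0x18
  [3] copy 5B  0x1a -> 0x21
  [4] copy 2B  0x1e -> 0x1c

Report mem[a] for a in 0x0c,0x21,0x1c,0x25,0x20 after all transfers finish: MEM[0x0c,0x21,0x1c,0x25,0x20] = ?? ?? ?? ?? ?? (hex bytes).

MEM[0x0c,0x21,0x1c,0x25,0x20] = a2 80 66 66 27

  after D0: wrote 5B at 0x0b = 5b0835bd34
  after D1: wrote 7B at 0x0c = a2272626483a58
  after D2: wrote 5B at 0x18 = acee801ab5
  after D3: wrote 5B at 0x21 = 801ab51d66
  after D4: wrote 2B at 0x1c = 66a2
query mem[0x0c]=0xa2, mem[0x21]=0x80, mem[0x1c]=0x66, mem[0x25]=0x66, mem[0x20]=0x27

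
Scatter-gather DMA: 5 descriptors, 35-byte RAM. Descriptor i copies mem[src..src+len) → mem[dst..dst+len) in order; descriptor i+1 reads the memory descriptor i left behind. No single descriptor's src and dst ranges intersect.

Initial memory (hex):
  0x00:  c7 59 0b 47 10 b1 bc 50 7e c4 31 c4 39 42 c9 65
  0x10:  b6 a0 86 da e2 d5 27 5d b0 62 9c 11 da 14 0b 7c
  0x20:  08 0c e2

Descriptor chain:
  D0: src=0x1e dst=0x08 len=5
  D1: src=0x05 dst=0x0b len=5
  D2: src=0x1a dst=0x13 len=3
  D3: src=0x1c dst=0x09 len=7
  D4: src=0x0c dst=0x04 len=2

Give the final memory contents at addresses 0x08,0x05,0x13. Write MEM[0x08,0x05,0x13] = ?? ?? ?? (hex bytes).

  after D0: wrote 5B at 0x08 = 0b7c080ce2
  after D1: wrote 5B at 0x0b = b1bc500b7c
  after D2: wrote 3B at 0x13 = 9c11da
  after D3: wrote 7B at 0x09 = da140b7c080ce2
  after D4: wrote 2B at 0x04 = 7c08
query mem[0x08]=0x0b, mem[0x05]=0x08, mem[0x13]=0x9c

MEM[0x08,0x05,0x13] = 0b 08 9c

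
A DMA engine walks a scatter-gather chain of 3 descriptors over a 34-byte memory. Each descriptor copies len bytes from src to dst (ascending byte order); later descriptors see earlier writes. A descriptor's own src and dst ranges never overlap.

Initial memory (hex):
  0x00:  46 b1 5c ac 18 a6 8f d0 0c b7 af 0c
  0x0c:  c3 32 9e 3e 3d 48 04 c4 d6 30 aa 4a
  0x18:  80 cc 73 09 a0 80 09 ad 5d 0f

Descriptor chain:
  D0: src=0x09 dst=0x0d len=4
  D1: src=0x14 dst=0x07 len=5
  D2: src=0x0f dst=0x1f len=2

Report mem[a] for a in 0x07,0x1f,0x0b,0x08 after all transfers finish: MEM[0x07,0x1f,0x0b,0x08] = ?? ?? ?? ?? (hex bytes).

[0] 0x09->0x0d len=4 : b7 af 0c c3
[1] 0x14->0x07 len=5 : d6 30 aa 4a 80
[2] 0x0f->0x1f len=2 : 0c c3
query mem[0x07]=0xd6, mem[0x1f]=0x0c, mem[0x0b]=0x80, mem[0x08]=0x30

MEM[0x07,0x1f,0x0b,0x08] = d6 0c 80 30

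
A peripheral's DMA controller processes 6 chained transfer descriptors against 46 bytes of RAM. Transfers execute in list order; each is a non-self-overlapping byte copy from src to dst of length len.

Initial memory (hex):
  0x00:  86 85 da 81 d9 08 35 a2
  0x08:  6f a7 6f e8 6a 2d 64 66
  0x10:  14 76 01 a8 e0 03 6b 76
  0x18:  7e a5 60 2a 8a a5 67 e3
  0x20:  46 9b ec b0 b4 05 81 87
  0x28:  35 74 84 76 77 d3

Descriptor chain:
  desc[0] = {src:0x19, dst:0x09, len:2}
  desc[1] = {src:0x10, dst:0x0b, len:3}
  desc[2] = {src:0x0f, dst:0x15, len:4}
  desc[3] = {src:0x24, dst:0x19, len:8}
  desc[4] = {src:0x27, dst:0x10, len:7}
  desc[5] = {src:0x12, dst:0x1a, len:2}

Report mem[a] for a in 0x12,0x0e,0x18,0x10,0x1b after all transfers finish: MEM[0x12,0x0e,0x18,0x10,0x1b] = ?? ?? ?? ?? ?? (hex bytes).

MEM[0x12,0x0e,0x18,0x10,0x1b] = 74 64 01 87 84

#0 dst[0x09+2] := {0xa5,0x60}
#1 dst[0x0b+3] := {0x14,0x76,0x01}
#2 dst[0x15+4] := {0x66,0x14,0x76,0x01}
#3 dst[0x19+8] := {0xb4,0x05,0x81,0x87,0x35,0x74,0x84,0x76}
#4 dst[0x10+7] := {0x87,0x35,0x74,0x84,0x76,0x77,0xd3}
#5 dst[0x1a+2] := {0x74,0x84}
query mem[0x12]=0x74, mem[0x0e]=0x64, mem[0x18]=0x01, mem[0x10]=0x87, mem[0x1b]=0x84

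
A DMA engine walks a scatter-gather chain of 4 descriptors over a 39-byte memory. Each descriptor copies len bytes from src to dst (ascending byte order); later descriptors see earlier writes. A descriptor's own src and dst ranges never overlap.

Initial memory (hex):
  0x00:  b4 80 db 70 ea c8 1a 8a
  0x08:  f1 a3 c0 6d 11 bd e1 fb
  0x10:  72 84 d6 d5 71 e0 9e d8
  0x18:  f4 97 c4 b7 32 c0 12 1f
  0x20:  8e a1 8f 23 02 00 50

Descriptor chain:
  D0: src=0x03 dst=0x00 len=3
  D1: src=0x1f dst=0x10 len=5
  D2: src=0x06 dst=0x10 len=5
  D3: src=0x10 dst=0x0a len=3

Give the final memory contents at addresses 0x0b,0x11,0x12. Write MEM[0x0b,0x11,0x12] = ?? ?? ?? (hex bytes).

MEM[0x0b,0x11,0x12] = 8a 8a f1

  after D0: wrote 3B at 0x00 = 70eac8
  after D1: wrote 5B at 0x10 = 1f8ea18f23
  after D2: wrote 5B at 0x10 = 1a8af1a3c0
  after D3: wrote 3B at 0x0a = 1a8af1
query mem[0x0b]=0x8a, mem[0x11]=0x8a, mem[0x12]=0xf1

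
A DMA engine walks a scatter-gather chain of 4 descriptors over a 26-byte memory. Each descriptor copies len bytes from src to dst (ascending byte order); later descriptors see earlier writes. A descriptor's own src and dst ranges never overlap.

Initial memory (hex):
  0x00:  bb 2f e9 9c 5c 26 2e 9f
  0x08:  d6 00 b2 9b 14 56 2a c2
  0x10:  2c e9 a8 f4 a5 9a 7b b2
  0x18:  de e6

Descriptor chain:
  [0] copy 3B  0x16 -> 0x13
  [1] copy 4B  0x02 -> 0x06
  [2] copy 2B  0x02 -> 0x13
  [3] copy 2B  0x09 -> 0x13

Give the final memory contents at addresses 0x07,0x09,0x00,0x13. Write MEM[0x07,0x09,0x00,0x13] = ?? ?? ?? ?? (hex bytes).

[0] 0x16->0x13 len=3 : 7b b2 de
[1] 0x02->0x06 len=4 : e9 9c 5c 26
[2] 0x02->0x13 len=2 : e9 9c
[3] 0x09->0x13 len=2 : 26 b2
query mem[0x07]=0x9c, mem[0x09]=0x26, mem[0x00]=0xbb, mem[0x13]=0x26

MEM[0x07,0x09,0x00,0x13] = 9c 26 bb 26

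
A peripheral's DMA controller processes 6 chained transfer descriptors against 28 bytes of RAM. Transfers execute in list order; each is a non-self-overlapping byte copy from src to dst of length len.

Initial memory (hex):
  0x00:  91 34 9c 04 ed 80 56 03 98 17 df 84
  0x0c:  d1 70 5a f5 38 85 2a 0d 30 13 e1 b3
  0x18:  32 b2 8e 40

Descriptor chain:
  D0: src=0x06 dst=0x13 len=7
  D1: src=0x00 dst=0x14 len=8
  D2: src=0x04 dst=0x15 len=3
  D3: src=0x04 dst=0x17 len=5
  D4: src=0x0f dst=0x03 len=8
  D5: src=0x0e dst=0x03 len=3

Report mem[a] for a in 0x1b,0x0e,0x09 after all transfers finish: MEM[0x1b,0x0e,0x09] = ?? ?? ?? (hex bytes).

MEM[0x1b,0x0e,0x09] = 98 5a ed

[0] 0x06->0x13 len=7 : 56 03 98 17 df 84 d1
[1] 0x00->0x14 len=8 : 91 34 9c 04 ed 80 56 03
[2] 0x04->0x15 len=3 : ed 80 56
[3] 0x04->0x17 len=5 : ed 80 56 03 98
[4] 0x0f->0x03 len=8 : f5 38 85 2a 56 91 ed 80
[5] 0x0e->0x03 len=3 : 5a f5 38
query mem[0x1b]=0x98, mem[0x0e]=0x5a, mem[0x09]=0xed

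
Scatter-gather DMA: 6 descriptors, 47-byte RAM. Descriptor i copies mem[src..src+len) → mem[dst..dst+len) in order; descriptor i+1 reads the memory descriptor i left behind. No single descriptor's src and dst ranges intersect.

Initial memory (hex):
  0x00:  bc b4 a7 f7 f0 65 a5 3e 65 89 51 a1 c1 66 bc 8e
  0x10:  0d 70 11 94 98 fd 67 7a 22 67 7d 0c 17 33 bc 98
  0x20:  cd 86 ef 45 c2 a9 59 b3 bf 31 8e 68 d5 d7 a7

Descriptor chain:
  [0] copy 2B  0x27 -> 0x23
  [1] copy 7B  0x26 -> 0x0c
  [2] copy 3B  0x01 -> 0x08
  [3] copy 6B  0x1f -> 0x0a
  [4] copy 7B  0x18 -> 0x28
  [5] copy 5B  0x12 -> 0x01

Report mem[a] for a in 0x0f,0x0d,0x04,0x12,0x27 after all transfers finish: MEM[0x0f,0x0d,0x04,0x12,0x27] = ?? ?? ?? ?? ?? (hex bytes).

  after D0: wrote 2B at 0x23 = b3bf
  after D1: wrote 7B at 0x0c = 59b3bf318e68d5
  after D2: wrote 3B at 0x08 = b4a7f7
  after D3: wrote 6B at 0x0a = 98cd86efb3bf
  after D4: wrote 7B at 0x28 = 22677d0c1733bc
  after D5: wrote 5B at 0x01 = d59498fd67
query mem[0x0f]=0xbf, mem[0x0d]=0xef, mem[0x04]=0xfd, mem[0x12]=0xd5, mem[0x27]=0xb3

MEM[0x0f,0x0d,0x04,0x12,0x27] = bf ef fd d5 b3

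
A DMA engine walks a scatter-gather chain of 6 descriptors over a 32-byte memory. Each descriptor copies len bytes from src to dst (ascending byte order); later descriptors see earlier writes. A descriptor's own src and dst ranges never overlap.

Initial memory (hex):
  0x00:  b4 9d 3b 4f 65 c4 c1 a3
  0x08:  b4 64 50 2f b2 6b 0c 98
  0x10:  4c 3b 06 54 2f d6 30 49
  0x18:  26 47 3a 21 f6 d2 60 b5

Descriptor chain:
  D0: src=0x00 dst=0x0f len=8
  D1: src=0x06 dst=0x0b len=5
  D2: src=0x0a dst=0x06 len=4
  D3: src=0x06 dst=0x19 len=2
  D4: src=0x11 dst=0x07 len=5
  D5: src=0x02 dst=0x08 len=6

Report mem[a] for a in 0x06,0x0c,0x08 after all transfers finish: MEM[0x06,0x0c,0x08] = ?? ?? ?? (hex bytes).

  after D0: wrote 8B at 0x0f = b49d3b4f65c4c1a3
  after D1: wrote 5B at 0x0b = c1a3b46450
  after D2: wrote 4B at 0x06 = 50c1a3b4
  after D3: wrote 2B at 0x19 = 50c1
  after D4: wrote 5B at 0x07 = 3b4f65c4c1
  after D5: wrote 6B at 0x08 = 3b4f65c4503b
query mem[0x06]=0x50, mem[0x0c]=0x50, mem[0x08]=0x3b

MEM[0x06,0x0c,0x08] = 50 50 3b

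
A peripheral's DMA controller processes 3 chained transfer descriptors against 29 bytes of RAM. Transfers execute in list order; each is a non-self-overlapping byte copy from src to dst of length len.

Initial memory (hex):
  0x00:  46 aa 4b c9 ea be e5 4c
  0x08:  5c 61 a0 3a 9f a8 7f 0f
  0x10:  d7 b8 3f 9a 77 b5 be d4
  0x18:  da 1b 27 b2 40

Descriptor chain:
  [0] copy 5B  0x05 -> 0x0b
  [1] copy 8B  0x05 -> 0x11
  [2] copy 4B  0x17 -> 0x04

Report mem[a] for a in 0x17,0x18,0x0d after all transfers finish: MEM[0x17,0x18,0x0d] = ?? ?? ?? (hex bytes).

  after D0: wrote 5B at 0x0b = bee54c5c61
  after D1: wrote 8B at 0x11 = bee54c5c61a0bee5
  after D2: wrote 4B at 0x04 = bee51b27
query mem[0x17]=0xbe, mem[0x18]=0xe5, mem[0x0d]=0x4c

MEM[0x17,0x18,0x0d] = be e5 4c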